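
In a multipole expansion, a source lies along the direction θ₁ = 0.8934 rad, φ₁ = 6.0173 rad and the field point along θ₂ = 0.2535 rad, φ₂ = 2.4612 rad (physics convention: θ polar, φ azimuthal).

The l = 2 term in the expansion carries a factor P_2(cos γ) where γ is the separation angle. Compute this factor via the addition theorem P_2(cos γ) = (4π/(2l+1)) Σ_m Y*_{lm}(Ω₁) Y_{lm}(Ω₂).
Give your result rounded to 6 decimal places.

-0.225398

Addition theorem: P_2(cos γ) = (4π/5) Σ_m Y*_{lm}(Ω₁) Y_{lm}(Ω₂), m = −2…2:
  [-2]  conj(Y_{2,-2})(Ω₁) = +0.202145-0.118922i ; Y_{2,-2}(Ω₂) = +0.005065+0.023762i ; Δ = +0.003850+0.004201i
  [-1]  conj(Y_{2,-1})(Ω₁) = +0.364040-0.099140i ; Y_{2,-1}(Ω₂) = -0.145794-0.117992i ; Δ = -0.064772-0.028500i
  [+0]  conj(Y_{2,0})(Ω₁) = +0.056300-0.000000i ; Y_{2,0}(Ω₂) = +0.571271+0.000000i ; Δ = +0.032163+0.000000i
  [+1]  conj(Y_{2,1})(Ω₁) = -0.364040-0.099140i ; Y_{2,1}(Ω₂) = +0.145794-0.117992i ; Δ = -0.064772+0.028500i
  [+2]  conj(Y_{2,2})(Ω₁) = +0.202145+0.118922i ; Y_{2,2}(Ω₂) = +0.005065-0.023762i ; Δ = +0.003850-0.004201i
Accumulated sum -0.089683-0.000000i; after 4π/(2l+1) scaling, -0.225398-0.000000i ⇒ P_2 = -0.225398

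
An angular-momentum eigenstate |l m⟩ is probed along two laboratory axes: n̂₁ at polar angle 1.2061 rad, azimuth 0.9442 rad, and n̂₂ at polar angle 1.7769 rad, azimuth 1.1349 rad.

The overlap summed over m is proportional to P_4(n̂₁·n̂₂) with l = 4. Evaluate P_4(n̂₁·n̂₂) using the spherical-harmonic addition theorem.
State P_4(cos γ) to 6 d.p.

-0.151018

Expand P_4 via completeness: Σ_{m} conj(Y_{4,m}) at Ω₁ times Y_{4,m} at Ω₂ —
  m=-4: Y*=-0.27135 - 0.20002j  Y=-0.06985 + 0.40019j  product 0.09900 - 0.09462j
  m=-3: Y*=-0.34677 + 0.11070j  Y=0.23196 - 0.06248j  product -0.07352 + 0.04734j
  m=-2: Y*=0.00999 - 0.03038j  Y=0.14577 + 0.17342j  product 0.00672 - 0.00270j
  m=-1: Y*=-0.19500 - 0.26937j  Y=0.10831 - 0.23253j  product -0.08376 + 0.01617j
  m=+0: Y*=-0.02644 + 0.00000j  Y=0.19094 + 0.00000j  product -0.00505 + 0.00000j
  m=+1: Y*=0.19500 - 0.26937j  Y=-0.10831 - 0.23253j  product -0.08376 - 0.01617j
  m=+2: Y*=0.00999 + 0.03038j  Y=0.14577 - 0.17342j  product 0.00672 + 0.00270j
  m=+3: Y*=0.34677 + 0.11070j  Y=-0.23196 - 0.06248j  product -0.07352 - 0.04734j
  m=+4: Y*=-0.27135 + 0.20002j  Y=-0.06985 - 0.40019j  product 0.09900 + 0.09462j
Accumulated sum -0.10816 + 0.00000j; after 4π/(2l+1) scaling, -0.15102 + 0.00000j ⇒ P_4 = -0.151018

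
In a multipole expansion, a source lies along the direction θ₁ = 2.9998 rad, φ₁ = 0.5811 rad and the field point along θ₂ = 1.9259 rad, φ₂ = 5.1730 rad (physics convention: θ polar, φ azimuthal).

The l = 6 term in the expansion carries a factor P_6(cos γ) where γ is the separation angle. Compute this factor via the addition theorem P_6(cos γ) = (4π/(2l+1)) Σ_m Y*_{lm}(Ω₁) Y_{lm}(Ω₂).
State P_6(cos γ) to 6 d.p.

0.184133

Term-by-term m-sum for l=6 (normalisation 4π/13 = 0.966644):
  m=-6: Y*=(-0.000004, -0.000001)  Y=(0.305053, 0.121109)  product (-0.000001, -0.000001)
  m=-5: Y*=(0.000091, -0.000022)  Y=(-0.313540, 0.281870)  product (-0.000022, 0.000032)
  m=-4: Y*=(-0.000952, 0.001015)  Y=(-0.024397, -0.087590)  product (0.000112, 0.000059)
  m=-3: Y*=(0.002430, -0.013949)  Y=(-0.306252, -0.058569)  product (-0.001561, 0.004130)
  m=-2: Y*=(0.038906, 0.089860)  Y=(0.120138, -0.158174)  product (0.018888, 0.004642)
  m=-1: Y*=(-0.351399, -0.230778)  Y=(-0.110776, -0.223244)  product (-0.012593, 0.104013)
  m=+0: Y*=(0.813293, -0.000000)  Y=(0.222359, 0.000000)  product (0.180843, 0.000000)
  m=+1: Y*=(0.351399, -0.230778)  Y=(0.110776, -0.223244)  product (-0.012593, -0.104013)
  m=+2: Y*=(0.038906, -0.089860)  Y=(0.120138, 0.158174)  product (0.018888, -0.004642)
  m=+3: Y*=(-0.002430, -0.013949)  Y=(0.306252, -0.058569)  product (-0.001561, -0.004130)
  m=+4: Y*=(-0.000952, -0.001015)  Y=(-0.024397, 0.087590)  product (0.000112, -0.000059)
  m=+5: Y*=(-0.000091, -0.000022)  Y=(0.313540, 0.281870)  product (-0.000022, -0.000032)
  m=+6: Y*=(-0.000004, 0.000001)  Y=(0.305053, -0.121109)  product (-0.000001, 0.000001)
Σ over m = (0.190486, -0.000000); ×(4π/13) → (0.184133, -0.000000). Real part: 0.184133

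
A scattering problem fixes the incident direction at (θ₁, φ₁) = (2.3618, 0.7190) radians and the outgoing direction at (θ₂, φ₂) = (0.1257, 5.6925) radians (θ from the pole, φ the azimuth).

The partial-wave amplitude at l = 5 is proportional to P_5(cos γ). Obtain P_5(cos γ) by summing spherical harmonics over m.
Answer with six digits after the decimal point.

0.336222

Summing Y*_{l m}(θ₁,φ₁)·Y_{l m}(θ₂,φ₂) over m ∈ [−5, 5]; prefactor 4π/(2·5+1) = 1.142397:
  [-5]  conj(Y_{5,-5})(Ω₁) = -0.071708-0.034941i ; Y_{5,-5}(Ω₂) = -0.000014+0.000003i ; Δ = +0.000001+0.000000i
  [-4]  conj(Y_{5,-4})(Ω₁) = +0.246147-0.066957i ; Y_{5,-4}(Ω₂) = -0.000256+0.000253i ; Δ = -0.000046+0.000079i
  [-3]  conj(Y_{5,-3})(Ω₁) = -0.236202+0.355688i ; Y_{5,-3}(Ω₂) = -0.001071+0.005249i ; Δ = -0.001614-0.001621i
  [-2]  conj(Y_{5,-2})(Ω₁) = -0.040770-0.305201i ; Y_{5,-2}(Ω₂) = +0.019594+0.047744i ; Δ = +0.013773-0.007926i
  [-1]  conj(Y_{5,-1})(Ω₁) = -0.120331-0.105325i ; Y_{5,-1}(Ω₂) = +0.252295+0.169176i ; Δ = -0.012540-0.046930i
  [+0]  conj(Y_{5,0})(Ω₁) = +0.356522-0.000000i ; Y_{5,0}(Ω₂) = +0.827902+0.000000i ; Δ = +0.295166+0.000000i
  [+1]  conj(Y_{5,1})(Ω₁) = +0.120331-0.105325i ; Y_{5,1}(Ω₂) = -0.252295+0.169176i ; Δ = -0.012540+0.046930i
  [+2]  conj(Y_{5,2})(Ω₁) = -0.040770+0.305201i ; Y_{5,2}(Ω₂) = +0.019594-0.047744i ; Δ = +0.013773+0.007926i
  [+3]  conj(Y_{5,3})(Ω₁) = +0.236202+0.355688i ; Y_{5,3}(Ω₂) = +0.001071+0.005249i ; Δ = -0.001614+0.001621i
  [+4]  conj(Y_{5,4})(Ω₁) = +0.246147+0.066957i ; Y_{5,4}(Ω₂) = -0.000256-0.000253i ; Δ = -0.000046-0.000079i
  [+5]  conj(Y_{5,5})(Ω₁) = +0.071708-0.034941i ; Y_{5,5}(Ω₂) = +0.000014+0.000003i ; Δ = +0.000001-0.000000i
Total Σ_m = +0.294313-0.000000i. Multiply by 1.142397: +0.336222-0.000000i. P_5(cos γ) = 0.336222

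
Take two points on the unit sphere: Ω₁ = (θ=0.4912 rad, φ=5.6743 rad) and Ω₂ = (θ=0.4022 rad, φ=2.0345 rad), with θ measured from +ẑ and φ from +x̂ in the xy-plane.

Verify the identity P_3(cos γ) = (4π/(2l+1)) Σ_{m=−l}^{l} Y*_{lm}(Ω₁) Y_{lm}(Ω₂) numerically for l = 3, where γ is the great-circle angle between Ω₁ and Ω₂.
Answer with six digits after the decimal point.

Addition theorem: P_3(cos γ) = (4π/7) Σ_m Y*_{lm}(Ω₁) Y_{lm}(Ω₂), m = −3…3:
  m=-3: -0.01108 - 0.04236j × 0.02462 + 0.00447j = -0.00008 - 0.00109j  (running Σ = -0.00008 - 0.00109j)
  m=-2: 0.06932 - 0.18813j × -0.08645 + 0.11529j = 0.01570 + 0.02426j  (running Σ = 0.01561 + 0.02316j)
  m=-1: 0.36107 - 0.25176j × -0.18298 - 0.36590j = -0.15819 - 0.08605j  (running Σ = -0.14258 - 0.06289j)
  m=0: 0.29206 + 0.00000j × 0.42370 + 0.00000j = 0.12375 + 0.00000j  (running Σ = -0.01883 - 0.06289j)
  m=1: -0.36107 - 0.25176j × 0.18298 - 0.36590j = -0.15819 + 0.08605j  (running Σ = -0.17702 + 0.02316j)
  m=2: 0.06932 + 0.18813j × -0.08645 - 0.11529j = 0.01570 - 0.02426j  (running Σ = -0.16132 - 0.00109j)
  m=3: 0.01108 - 0.04236j × -0.02462 + 0.00447j = -0.00008 + 0.00109j  (running Σ = -0.16140 - 0.00000j)
Σ over m = -0.16140 - 0.00000j; ×(4π/7) → -0.28975 - 0.00000j. Real part: -0.289751

-0.289751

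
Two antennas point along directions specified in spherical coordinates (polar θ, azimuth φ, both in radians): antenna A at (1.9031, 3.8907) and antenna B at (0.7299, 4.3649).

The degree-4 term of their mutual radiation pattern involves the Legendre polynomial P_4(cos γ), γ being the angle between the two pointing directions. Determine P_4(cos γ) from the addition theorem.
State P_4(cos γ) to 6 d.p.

Expand P_4 via completeness: Σ_{m} conj(Y_{4,m}) at Ω₁ times Y_{4,m} at Ω₂ —
  term(m=-4) = -0.009900-0.029284i   from Y*(Ω₁)=-0.349639+0.051114i, Y(Ω₂)=+0.015734+0.086055i
  term(m=-3) = -0.014084+0.094337i   from Y*(Ω₁)=-0.215942+0.268943i, Y(Ω₂)=+0.238837-0.139403i
  term(m=-2) = -0.019090+0.026606i   from Y*(Ω₁)=-0.005529-0.076042i, Y(Ω₂)=-0.329884-0.275037i
  term(m=-1) = +0.061079-0.031350i   from Y*(Ω₁)=-0.240916-0.224035i, Y(Ω₂)=-0.071065+0.196212i
  term(m=+0) = -0.006535+0.000000i   from Y*(Ω₁)=+0.021556-0.000000i, Y(Ω₂)=-0.303152+0.000000i
  term(m=+1) = +0.061079+0.031350i   from Y*(Ω₁)=+0.240916-0.224035i, Y(Ω₂)=+0.071065+0.196212i
  term(m=+2) = -0.019090-0.026606i   from Y*(Ω₁)=-0.005529+0.076042i, Y(Ω₂)=-0.329884+0.275037i
  term(m=+3) = -0.014084-0.094337i   from Y*(Ω₁)=+0.215942+0.268943i, Y(Ω₂)=-0.238837-0.139403i
  term(m=+4) = -0.009900+0.029284i   from Y*(Ω₁)=-0.349639-0.051114i, Y(Ω₂)=+0.015734-0.086055i
Total Σ_m = +0.029476+0.000000i. Multiply by 1.396263: +0.041156+0.000000i. P_4(cos γ) = 0.041156

0.041156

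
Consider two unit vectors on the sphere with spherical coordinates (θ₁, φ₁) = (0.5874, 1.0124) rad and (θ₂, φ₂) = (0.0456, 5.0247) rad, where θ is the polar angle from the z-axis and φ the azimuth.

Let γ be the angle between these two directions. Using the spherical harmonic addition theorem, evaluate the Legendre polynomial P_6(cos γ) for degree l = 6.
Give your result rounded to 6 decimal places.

-0.408789

Addition theorem: P_6(cos γ) = (4π/13) Σ_m Y*_{lm}(Ω₁) Y_{lm}(Ω₂), m = −6…6:
  [-6]  conj(Y_{6,-6})(Ω₁) = 0.01369 - 0.00290j ; Y_{6,-6}(Ω₂) = 0.00000 + 0.00000j ; Δ = 0.00000 + 0.00000j
  [-5]  conj(Y_{6,-5})(Ω₁) = 0.02494 - 0.06842j ; Y_{6,-5}(Ω₂) = 0.00000 + 0.00000j ; Δ = 0.00000 - 0.00000j
  [-4]  conj(Y_{6,-4})(Ω₁) = -0.13713 - 0.17567j ; Y_{6,-4}(Ω₂) = 0.00000 - 0.00001j ; Δ = -0.00000 + 0.00000j
  [-3]  conj(Y_{6,-3})(Ω₁) = -0.42420 + 0.04445j ; Y_{6,-3}(Ω₂) = -0.00040 - 0.00029j ; Δ = 0.00018 + 0.00011j
  [-2]  conj(Y_{6,-2})(Ω₁) = -0.19174 + 0.39290j ; Y_{6,-2}(Ω₂) = -0.00873 + 0.00629j ; Δ = -0.00080 - 0.00464j
  [-1]  conj(Y_{6,-1})(Ω₁) = 0.00565 + 0.00904j ; Y_{6,-1}(Ω₂) = 0.04568 + 0.14149j ; Δ = -0.00102 + 0.00121j
  [+0]  conj(Y_{6,0})(Ω₁) = -0.42171 + 0.00000j ; Y_{6,0}(Ω₂) = 0.99502 + 0.00000j ; Δ = -0.41961 + 0.00000j
  [+1]  conj(Y_{6,1})(Ω₁) = -0.00565 + 0.00904j ; Y_{6,1}(Ω₂) = -0.04568 + 0.14149j ; Δ = -0.00102 - 0.00121j
  [+2]  conj(Y_{6,2})(Ω₁) = -0.19174 - 0.39290j ; Y_{6,2}(Ω₂) = -0.00873 - 0.00629j ; Δ = -0.00080 + 0.00464j
  [+3]  conj(Y_{6,3})(Ω₁) = 0.42420 + 0.04445j ; Y_{6,3}(Ω₂) = 0.00040 - 0.00029j ; Δ = 0.00018 - 0.00011j
  [+4]  conj(Y_{6,4})(Ω₁) = -0.13713 + 0.17567j ; Y_{6,4}(Ω₂) = 0.00000 + 0.00001j ; Δ = -0.00000 - 0.00000j
  [+5]  conj(Y_{6,5})(Ω₁) = -0.02494 - 0.06842j ; Y_{6,5}(Ω₂) = -0.00000 + 0.00000j ; Δ = 0.00000 + 0.00000j
  [+6]  conj(Y_{6,6})(Ω₁) = 0.01369 + 0.00290j ; Y_{6,6}(Ω₂) = 0.00000 - 0.00000j ; Δ = 0.00000 - 0.00000j
Total Σ_m = -0.42289 - 0.00000j. Multiply by 0.966644: -0.40879 - 0.00000j. P_6(cos γ) = -0.408789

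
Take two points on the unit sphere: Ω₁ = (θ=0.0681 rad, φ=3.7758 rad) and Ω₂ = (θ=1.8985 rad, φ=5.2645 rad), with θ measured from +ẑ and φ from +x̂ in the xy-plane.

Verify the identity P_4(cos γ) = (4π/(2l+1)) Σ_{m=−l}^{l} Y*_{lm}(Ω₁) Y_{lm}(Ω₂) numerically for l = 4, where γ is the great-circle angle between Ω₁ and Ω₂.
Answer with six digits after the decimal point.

Term-by-term m-sum for l=4 (normalisation 4π/9 = 1.396263):
  term(m=-4) = 0.00000 + 0.00000j   from Y*(Ω₁)=-0.00001 + 0.00001j, Y(Ω₂)=-0.21168 - 0.28572j
  term(m=-3) = 0.00003 - 0.00013j   from Y*(Ω₁)=0.00013 - 0.00037j, Y(Ω₂)=0.34067 - 0.02921j
  term(m=-2) = 0.00075 + 0.00012j   from Y*(Ω₁)=0.00275 + 0.00882j, Y(Ω₂)=0.03707 - 0.07360j
  term(m=-1) = 0.00343 - 0.04165j   from Y*(Ω₁)=-0.10265 - 0.07551j, Y(Ω₂)=0.17201 + 0.27923j
  term(m=+0) = 0.02341 + 0.00000j   from Y*(Ω₁)=0.82677 + 0.00000j, Y(Ω₂)=0.02831 + 0.00000j
  term(m=+1) = 0.00343 + 0.04165j   from Y*(Ω₁)=0.10265 - 0.07551j, Y(Ω₂)=-0.17201 + 0.27923j
  term(m=+2) = 0.00075 - 0.00012j   from Y*(Ω₁)=0.00275 - 0.00882j, Y(Ω₂)=0.03707 + 0.07360j
  term(m=+3) = 0.00003 + 0.00013j   from Y*(Ω₁)=-0.00013 - 0.00037j, Y(Ω₂)=-0.34067 - 0.02921j
  term(m=+4) = 0.00000 - 0.00000j   from Y*(Ω₁)=-0.00001 - 0.00001j, Y(Ω₂)=-0.21168 + 0.28572j
Total Σ_m = 0.03184 - 0.00000j. Multiply by 1.396263: 0.04445 - 0.00000j. P_4(cos γ) = 0.044454

0.044454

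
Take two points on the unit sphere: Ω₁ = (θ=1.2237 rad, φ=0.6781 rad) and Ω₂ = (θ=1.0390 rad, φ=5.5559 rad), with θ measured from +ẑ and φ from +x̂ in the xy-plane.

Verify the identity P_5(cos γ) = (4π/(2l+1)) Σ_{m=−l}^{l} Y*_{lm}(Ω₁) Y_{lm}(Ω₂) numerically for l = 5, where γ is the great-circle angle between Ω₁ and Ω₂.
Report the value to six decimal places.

0.344180

Expand P_5 via completeness: Σ_{m} conj(Y_{5,m}) at Ω₁ times Y_{5,m} at Ω₂ —
  [-5]  conj(Y_{5,-5})(Ω₁) = -0.33077 - 0.08407j ; Y_{5,-5}(Ω₂) = -0.19428 - 0.10484j ; Δ = 0.05545 + 0.05101j
  [-4]  conj(Y_{5,-4})(Ω₁) = -0.35500 + 0.16246j ; Y_{5,-4}(Ω₂) = -0.39967 + 0.09461j ; Δ = 0.12651 - 0.09852j
  [-3]  conj(Y_{5,-3})(Ω₁) = -0.00533 + 0.01066j ; Y_{5,-3}(Ω₂) = -0.16701 + 0.23842j ; Δ = -0.00165 - 0.00305j
  [-2]  conj(Y_{5,-2})(Ω₁) = -0.07088 - 0.32519j ; Y_{5,-2}(Ω₂) = -0.01692 - 0.14496j ; Δ = -0.04594 + 0.01578j
  [-1]  conj(Y_{5,-1})(Ω₁) = -0.07947 - 0.06401j ; Y_{5,-1}(Ω₂) = -0.24980 - 0.22233j ; Δ = 0.00562 + 0.03366j
  [+0]  conj(Y_{5,0})(Ω₁) = 0.30806 + 0.00000j ; Y_{5,0}(Ω₂) = 0.06915 + 0.00000j ; Δ = 0.02130 + 0.00000j
  [+1]  conj(Y_{5,1})(Ω₁) = 0.07947 - 0.06401j ; Y_{5,1}(Ω₂) = 0.24980 - 0.22233j ; Δ = 0.00562 - 0.03366j
  [+2]  conj(Y_{5,2})(Ω₁) = -0.07088 + 0.32519j ; Y_{5,2}(Ω₂) = -0.01692 + 0.14496j ; Δ = -0.04594 - 0.01578j
  [+3]  conj(Y_{5,3})(Ω₁) = 0.00533 + 0.01066j ; Y_{5,3}(Ω₂) = 0.16701 + 0.23842j ; Δ = -0.00165 + 0.00305j
  [+4]  conj(Y_{5,4})(Ω₁) = -0.35500 - 0.16246j ; Y_{5,4}(Ω₂) = -0.39967 - 0.09461j ; Δ = 0.12651 + 0.09852j
  [+5]  conj(Y_{5,5})(Ω₁) = 0.33077 - 0.08407j ; Y_{5,5}(Ω₂) = 0.19428 - 0.10484j ; Δ = 0.05545 - 0.05101j
Accumulated sum 0.30128 + 0.00000j; after 4π/(2l+1) scaling, 0.34418 + 0.00000j ⇒ P_5 = 0.344180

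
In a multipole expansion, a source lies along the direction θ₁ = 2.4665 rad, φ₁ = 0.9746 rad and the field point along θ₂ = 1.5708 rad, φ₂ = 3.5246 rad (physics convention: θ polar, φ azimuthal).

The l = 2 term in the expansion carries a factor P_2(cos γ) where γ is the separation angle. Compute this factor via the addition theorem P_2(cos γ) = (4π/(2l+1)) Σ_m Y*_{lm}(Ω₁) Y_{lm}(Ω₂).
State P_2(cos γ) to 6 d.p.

-0.096339

Summing Y*_{l m}(θ₁,φ₁)·Y_{l m}(θ₂,φ₂) over m ∈ [−2, 2]; prefactor 4π/(2·2+1) = 2.513274:
  term(m=-2) = +0.022028+0.053955i   from Y*(Ω₁)=-0.055738+0.140200i, Y(Ω₂)=+0.278380-0.267792i
  term(m=-1) = -0.000001-0.000001i   from Y*(Ω₁)=-0.211636-0.311887i, Y(Ω₂)=+0.000003-0.000001i
  term(m=+0) = -0.082386+0.000000i   from Y*(Ω₁)=+0.261220-0.000000i, Y(Ω₂)=-0.315392+0.000000i
  term(m=+1) = -0.000001+0.000001i   from Y*(Ω₁)=+0.211636-0.311887i, Y(Ω₂)=-0.000003-0.000001i
  term(m=+2) = +0.022028-0.053955i   from Y*(Ω₁)=-0.055738-0.140200i, Y(Ω₂)=+0.278380+0.267792i
Σ over m = -0.038332+0.000000i; ×(4π/5) → -0.096339+0.000000i. Real part: -0.096339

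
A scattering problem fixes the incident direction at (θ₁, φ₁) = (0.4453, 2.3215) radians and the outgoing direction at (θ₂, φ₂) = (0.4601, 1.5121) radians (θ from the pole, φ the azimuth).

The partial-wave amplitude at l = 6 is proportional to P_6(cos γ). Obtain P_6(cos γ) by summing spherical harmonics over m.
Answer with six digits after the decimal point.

0.081316

Addition theorem: P_6(cos γ) = (4π/13) Σ_m Y*_{lm}(Ω₁) Y_{lm}(Ω₂), m = −6…6:
  m=-6: 0.00064 + 0.00302j × -0.00348 - 0.00128j = 0.00000 - 0.00001j  (running Σ = 0.00000 - 0.00001j)
  m=-5: 0.01286 - 0.01833j × 0.00749 - 0.02478j = -0.00036 - 0.00046j  (running Σ = -0.00036 - 0.00047j)
  m=-4: -0.09680 + 0.01352j × 0.10564 + 0.02527j = -0.01057 - 0.00102j  (running Σ = -0.01092 - 0.00148j)
  m=-3: 0.21745 + 0.17632j × -0.05220 + 0.29336j = -0.06307 + 0.05459j  (running Σ = -0.07400 + 0.05310j)
  m=-2: -0.03448 - 0.49614j × -0.49864 - 0.05881j = -0.01198 + 0.24942j  (running Σ = -0.08598 + 0.30253j)
  m=-1: -0.26840 + 0.28770j × 0.02101 - 0.35749j = 0.09721 + 0.10199j  (running Σ = 0.01123 + 0.40452j)
  m=0: -0.23094 + 0.00000j × -0.26699 + 0.00000j = 0.06166 + 0.00000j  (running Σ = 0.07289 + 0.40452j)
  m=1: 0.26840 + 0.28770j × -0.02101 - 0.35749j = 0.09721 - 0.10199j  (running Σ = 0.17010 + 0.30253j)
  m=2: -0.03448 + 0.49614j × -0.49864 + 0.05881j = -0.01198 - 0.24942j  (running Σ = 0.15812 + 0.05310j)
  m=3: -0.21745 + 0.17632j × 0.05220 + 0.29336j = -0.06307 - 0.05459j  (running Σ = 0.09505 - 0.00148j)
  m=4: -0.09680 - 0.01352j × 0.10564 - 0.02527j = -0.01057 + 0.00102j  (running Σ = 0.08448 - 0.00047j)
  m=5: -0.01286 - 0.01833j × -0.00749 - 0.02478j = -0.00036 + 0.00046j  (running Σ = 0.08412 - 0.00001j)
  m=6: 0.00064 - 0.00302j × -0.00348 + 0.00128j = 0.00000 + 0.00001j  (running Σ = 0.08412 - 0.00000j)
Total Σ_m = 0.08412 - 0.00000j. Multiply by 0.966644: 0.08132 - 0.00000j. P_6(cos γ) = 0.081316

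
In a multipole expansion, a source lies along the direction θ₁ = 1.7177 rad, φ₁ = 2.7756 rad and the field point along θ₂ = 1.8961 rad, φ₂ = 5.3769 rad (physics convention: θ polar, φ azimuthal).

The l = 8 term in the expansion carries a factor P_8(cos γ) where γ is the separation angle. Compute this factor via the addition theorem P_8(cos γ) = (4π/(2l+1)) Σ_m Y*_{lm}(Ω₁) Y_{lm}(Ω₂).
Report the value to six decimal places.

Expand P_8 via completeness: Σ_{m} conj(Y_{8,m}) at Ω₁ times Y_{8,m} at Ω₂ —
  term(m=-8) = (-0.060199, -0.146431)   from Y*(Ω₁)=(-0.461908, -0.100217), Y(Ω₂)=(0.190157, 0.275757)
  term(m=-7) = (0.101371, 0.075547)   from Y*(Ω₁)=(-0.234058, -0.153229), Y(Ω₂)=(-0.451081, -0.027465)
  term(m=-6) = (0.034530, 0.003470)   from Y*(Ω₁)=(0.140086, 0.194098), Y(Ω₂)=(0.096176, -0.108486)
  term(m=-5) = (0.079619, -0.037496)   from Y*(Ω₁)=(0.077400, 0.291933), Y(Ω₂)=(-0.052444, -0.286636)
  term(m=-4) = (0.022728, -0.033918)   from Y*(Ω₁)=(0.016330, -0.152280), Y(Ω₂)=(0.236026, 0.123944)
  term(m=-3) = (0.002720, -0.054269)   from Y*(Ω₁)=(0.138700, -0.271155), Y(Ω₂)=(0.162702, -0.073193)
  term(m=-2) = (-0.015851, -0.029703)   from Y*(Ω₁)=(-0.083862, 0.075350), Y(Ω₂)=(-0.071499, 0.289940)
  term(m=-1) = (-0.032578, -0.019541)   from Y*(Ω₁)=(-0.283600, 0.108693), Y(Ω₂)=(0.077134, 0.098466)
  term(m=+0) = (-0.030613, 0.000000)   from Y*(Ω₁)=(0.100572, -0.000000), Y(Ω₂)=(-0.304392, 0.000000)
  term(m=+1) = (-0.032578, 0.019541)   from Y*(Ω₁)=(0.283600, 0.108693), Y(Ω₂)=(-0.077134, 0.098466)
  term(m=+2) = (-0.015851, 0.029703)   from Y*(Ω₁)=(-0.083862, -0.075350), Y(Ω₂)=(-0.071499, -0.289940)
  term(m=+3) = (0.002720, 0.054269)   from Y*(Ω₁)=(-0.138700, -0.271155), Y(Ω₂)=(-0.162702, -0.073193)
  term(m=+4) = (0.022728, 0.033918)   from Y*(Ω₁)=(0.016330, 0.152280), Y(Ω₂)=(0.236026, -0.123944)
  term(m=+5) = (0.079619, 0.037496)   from Y*(Ω₁)=(-0.077400, 0.291933), Y(Ω₂)=(0.052444, -0.286636)
  term(m=+6) = (0.034530, -0.003470)   from Y*(Ω₁)=(0.140086, -0.194098), Y(Ω₂)=(0.096176, 0.108486)
  term(m=+7) = (0.101371, -0.075547)   from Y*(Ω₁)=(0.234058, -0.153229), Y(Ω₂)=(0.451081, -0.027465)
  term(m=+8) = (-0.060199, 0.146431)   from Y*(Ω₁)=(-0.461908, 0.100217), Y(Ω₂)=(0.190157, -0.275757)
Σ over m = (0.234068, 0.000000); ×(4π/17) → (0.173023, 0.000000). Real part: 0.173023

0.173023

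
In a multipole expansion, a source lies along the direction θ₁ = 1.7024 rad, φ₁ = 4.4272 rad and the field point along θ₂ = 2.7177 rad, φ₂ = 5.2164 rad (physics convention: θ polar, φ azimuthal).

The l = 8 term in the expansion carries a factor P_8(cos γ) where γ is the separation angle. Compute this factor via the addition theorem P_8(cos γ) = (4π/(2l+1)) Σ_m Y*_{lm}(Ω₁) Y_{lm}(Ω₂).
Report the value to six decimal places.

Expand P_8 via completeness: Σ_{m} conj(Y_{8,m}) at Ω₁ times Y_{8,m} at Ω₂ —
  [-8]  conj(Y_{8,-8})(Ω₁) = -0.31368 - 0.36442j ; Y_{8,-8}(Ω₂) = -0.00027 + 0.00033j ; Δ = 0.00020 - 0.00001j
  [-7]  conj(Y_{8,-7})(Ω₁) = -0.23189 + 0.10509j ; Y_{8,-7}(Ω₂) = -0.00141 - 0.00347j ; Δ = 0.00069 + 0.00066j
  [-6]  conj(Y_{8,-6})(Ω₁) = -0.03707 - 0.26241j ; Y_{8,-6}(Ω₂) = 0.02075 + 0.00245j ; Δ = -0.00013 - 0.00554j
  [-5]  conj(Y_{8,-5})(Ω₁) = -0.27719 - 0.04043j ; Y_{8,-5}(Ω₂) = -0.04807 + 0.06712j ; Δ = 0.01604 - 0.01666j
  [-4]  conj(Y_{8,-4})(Ω₁) = 0.07786 - 0.16975j ; Y_{8,-4}(Ω₂) = -0.10119 - 0.21204j ; Δ = -0.04387 + 0.00067j
  [-3]  conj(Y_{8,-3})(Ω₁) = -0.21615 - 0.18776j ; Y_{8,-3}(Ω₂) = 0.46008 + 0.02707j ; Δ = -0.09436 - 0.09223j
  [-2]  conj(Y_{8,-2})(Ω₁) = 0.12631 - 0.08103j ; Y_{8,-2}(Ω₂) = -0.28293 + 0.44851j ; Δ = 0.00061 + 0.07958j
  [-1]  conj(Y_{8,-1})(Ω₁) = -0.08089 - 0.27589j ; Y_{8,-1}(Ω₂) = -0.05521 - 0.10010j ; Δ = -0.02315 + 0.02333j
  [+0]  conj(Y_{8,0})(Ω₁) = 0.13900 + 0.00000j ; Y_{8,0}(Ω₂) = -0.46316 + 0.00000j ; Δ = -0.06438 + 0.00000j
  [+1]  conj(Y_{8,1})(Ω₁) = 0.08089 - 0.27589j ; Y_{8,1}(Ω₂) = 0.05521 - 0.10010j ; Δ = -0.02315 - 0.02333j
  [+2]  conj(Y_{8,2})(Ω₁) = 0.12631 + 0.08103j ; Y_{8,2}(Ω₂) = -0.28293 - 0.44851j ; Δ = 0.00061 - 0.07958j
  [+3]  conj(Y_{8,3})(Ω₁) = 0.21615 - 0.18776j ; Y_{8,3}(Ω₂) = -0.46008 + 0.02707j ; Δ = -0.09436 + 0.09223j
  [+4]  conj(Y_{8,4})(Ω₁) = 0.07786 + 0.16975j ; Y_{8,4}(Ω₂) = -0.10119 + 0.21204j ; Δ = -0.04387 - 0.00067j
  [+5]  conj(Y_{8,5})(Ω₁) = 0.27719 - 0.04043j ; Y_{8,5}(Ω₂) = 0.04807 + 0.06712j ; Δ = 0.01604 + 0.01666j
  [+6]  conj(Y_{8,6})(Ω₁) = -0.03707 + 0.26241j ; Y_{8,6}(Ω₂) = 0.02075 - 0.00245j ; Δ = -0.00013 + 0.00554j
  [+7]  conj(Y_{8,7})(Ω₁) = 0.23189 + 0.10509j ; Y_{8,7}(Ω₂) = 0.00141 - 0.00347j ; Δ = 0.00069 - 0.00066j
  [+8]  conj(Y_{8,8})(Ω₁) = -0.31368 + 0.36442j ; Y_{8,8}(Ω₂) = -0.00027 - 0.00033j ; Δ = 0.00020 + 0.00001j
Total Σ_m = -0.35233 - 0.00000j. Multiply by 0.739198: -0.26044 - 0.00000j. P_8(cos γ) = -0.260441

-0.260441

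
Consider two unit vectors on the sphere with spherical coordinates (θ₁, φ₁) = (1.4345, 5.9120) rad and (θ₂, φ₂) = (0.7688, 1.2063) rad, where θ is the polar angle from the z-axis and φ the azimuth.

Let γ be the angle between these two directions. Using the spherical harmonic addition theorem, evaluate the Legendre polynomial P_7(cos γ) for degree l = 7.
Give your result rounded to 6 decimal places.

-0.187989

Term-by-term m-sum for l=7 (normalisation 4π/15 = 0.837758):
  m=-7: Y*=-0.40101 - 0.24218j  Y=-0.02185 - 0.03263j  product 0.00086 + 0.01838j
  m=-6: Y*=-0.14669 - 0.19045j  Y=0.08779 - 0.12397j  product -0.03649 + 0.00147j
  m=-5: Y*=0.07487 + 0.25542j  Y=0.33001 + 0.08486j  product 0.00303 + 0.09065j
  m=-4: Y*=-0.02279 + 0.26416j  Y=0.05156 + 0.45508j  product -0.12139 + 0.00325j
  m=-3: Y*=0.08693 - 0.17668j  Y=-0.23341 + 0.12072j  product 0.00104 + 0.05173j
  m=-2: Y*=0.20016 - 0.18364j  Y=0.14851 + 0.13264j  product 0.05408 - 0.00072j
  m=-1: Y*=-0.15767 + 0.06137j  Y=-0.13008 + 0.34094j  product -0.00041 - 0.06174j
  m=+0: Y*=-0.27294 + 0.00000j  Y=0.09472 + 0.00000j  product -0.02585 + 0.00000j
  m=+1: Y*=0.15767 + 0.06137j  Y=0.13008 + 0.34094j  product -0.00041 + 0.06174j
  m=+2: Y*=0.20016 + 0.18364j  Y=0.14851 - 0.13264j  product 0.05408 + 0.00072j
  m=+3: Y*=-0.08693 - 0.17668j  Y=0.23341 + 0.12072j  product 0.00104 - 0.05173j
  m=+4: Y*=-0.02279 - 0.26416j  Y=0.05156 - 0.45508j  product -0.12139 - 0.00325j
  m=+5: Y*=-0.07487 + 0.25542j  Y=-0.33001 + 0.08486j  product 0.00303 - 0.09065j
  m=+6: Y*=-0.14669 + 0.19045j  Y=0.08779 + 0.12397j  product -0.03649 - 0.00147j
  m=+7: Y*=0.40101 - 0.24218j  Y=0.02185 - 0.03263j  product 0.00086 - 0.01838j
Σ over m = -0.22440 + 0.00000j; ×(4π/15) → -0.18799 + 0.00000j. Real part: -0.187989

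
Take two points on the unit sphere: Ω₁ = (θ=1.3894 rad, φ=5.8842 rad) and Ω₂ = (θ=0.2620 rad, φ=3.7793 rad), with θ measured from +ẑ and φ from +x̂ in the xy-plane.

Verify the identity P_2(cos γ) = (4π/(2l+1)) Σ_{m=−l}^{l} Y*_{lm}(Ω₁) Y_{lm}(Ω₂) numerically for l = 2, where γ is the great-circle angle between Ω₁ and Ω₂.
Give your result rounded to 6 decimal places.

Expand P_2 via completeness: Σ_{m} conj(Y_{2,m}) at Ω₁ times Y_{2,m} at Ω₂ —
  [-2]  conj(Y_{2,-2})(Ω₁) = +0.260905-0.267549i ; Y_{2,-2}(Ω₂) = +0.007544-0.024792i ; Δ = -0.004665-0.008487i
  [-1]  conj(Y_{2,-1})(Ω₁) = +0.126316-0.053255i ; Y_{2,-1}(Ω₂) = -0.155286+0.115065i ; Δ = -0.013487+0.022804i
  [+0]  conj(Y_{2,0})(Ω₁) = -0.284598-0.000000i ; Y_{2,0}(Ω₂) = +0.567307+0.000000i ; Δ = -0.161454-0.000000i
  [+1]  conj(Y_{2,1})(Ω₁) = -0.126316-0.053255i ; Y_{2,1}(Ω₂) = +0.155286+0.115065i ; Δ = -0.013487-0.022804i
  [+2]  conj(Y_{2,2})(Ω₁) = +0.260905+0.267549i ; Y_{2,2}(Ω₂) = +0.007544+0.024792i ; Δ = -0.004665+0.008487i
Accumulated sum -0.197759+0.000000i; after 4π/(2l+1) scaling, -0.497022+0.000000i ⇒ P_2 = -0.497022

-0.497022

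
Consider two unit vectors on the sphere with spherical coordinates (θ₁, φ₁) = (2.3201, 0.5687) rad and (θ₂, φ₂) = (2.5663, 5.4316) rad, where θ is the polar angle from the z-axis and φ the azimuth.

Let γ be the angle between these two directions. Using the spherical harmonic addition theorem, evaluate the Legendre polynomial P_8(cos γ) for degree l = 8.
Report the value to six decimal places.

Addition theorem: P_8(cos γ) = (4π/17) Σ_m Y*_{lm}(Ω₁) Y_{lm}(Ω₂), m = −8…8:
  m=-8: Y*=-0.00690 - 0.04200j  Y=0.00342 + 0.00200j  product 0.00006 - 0.00016j
  m=-7: Y*=0.10580 + 0.11787j  Y=-0.02316 + 0.00773j  product -0.00336 - 0.00191j
  m=-6: Y*=-0.33296 - 0.09237j  Y=0.03610 - 0.08608j  product -0.01997 + 0.02533j
  m=-5: Y*=0.44101 - 0.13550j  Y=0.10795 + 0.22095j  product 0.07754 + 0.08281j
  m=-4: Y*=-0.18424 + 0.21697j  Y=-0.42658 - 0.11565j  product 0.10369 - 0.07125j
  m=-3: Y*=-0.02104 + 0.15458j  Y=0.39554 - 0.26303j  product 0.03234 + 0.06668j
  m=-2: Y*=-0.15899 - 0.34358j  Y=-0.01578 + 0.11855j  product 0.04324 - 0.01342j
  m=-1: Y*=0.01424 + 0.00910j  Y=0.24578 + 0.28067j  product 0.00095 + 0.00623j
  m=+0: Y*=0.36959 + 0.00000j  Y=-0.25353 + 0.00000j  product -0.09370 + 0.00000j
  m=+1: Y*=-0.01424 + 0.00910j  Y=-0.24578 + 0.28067j  product 0.00095 - 0.00623j
  m=+2: Y*=-0.15899 + 0.34358j  Y=-0.01578 - 0.11855j  product 0.04324 + 0.01342j
  m=+3: Y*=0.02104 + 0.15458j  Y=-0.39554 - 0.26303j  product 0.03234 - 0.06668j
  m=+4: Y*=-0.18424 - 0.21697j  Y=-0.42658 + 0.11565j  product 0.10369 + 0.07125j
  m=+5: Y*=-0.44101 - 0.13550j  Y=-0.10795 + 0.22095j  product 0.07754 - 0.08281j
  m=+6: Y*=-0.33296 + 0.09237j  Y=0.03610 + 0.08608j  product -0.01997 - 0.02533j
  m=+7: Y*=-0.10580 + 0.11787j  Y=0.02316 + 0.00773j  product -0.00336 + 0.00191j
  m=+8: Y*=-0.00690 + 0.04200j  Y=0.00342 - 0.00200j  product 0.00006 + 0.00016j
Σ over m = 0.37526 + 0.00000j; ×(4π/17) → 0.27739 + 0.00000j. Real part: 0.277394

0.277394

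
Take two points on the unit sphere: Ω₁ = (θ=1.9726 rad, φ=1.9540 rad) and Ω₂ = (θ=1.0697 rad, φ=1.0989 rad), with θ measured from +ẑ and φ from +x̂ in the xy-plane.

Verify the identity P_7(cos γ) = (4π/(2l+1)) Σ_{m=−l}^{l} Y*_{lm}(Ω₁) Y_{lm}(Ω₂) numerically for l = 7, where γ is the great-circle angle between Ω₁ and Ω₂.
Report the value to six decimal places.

-0.149035

Term-by-term m-sum for l=7 (normalisation 4π/15 = 0.837758):
  m=-7: +0.123965+0.250733i × +0.032134-0.197013i = +0.053381-0.016366i  (running Σ = +0.053381-0.016366i)
  m=-6: -0.296038+0.331849i × +0.389569-0.124882i = -0.073885+0.166248i  (running Σ = -0.020504+0.149882i)
  m=-5: -0.225332-0.081035i × +0.268417+0.270187i = -0.038588-0.082633i  (running Σ = -0.059092+0.067249i)
  m=-4: +0.007911+0.208190i × -0.000002+0.000007i = -0.000002-0.000000i  (running Σ = -0.059094+0.067248i)
  m=-3: -0.295108+0.132207i × +0.340354-0.053219i = -0.093405+0.060702i  (running Σ = -0.152499+0.127951i)
  m=-2: +0.056802+0.054685i × +0.093941+0.129657i = -0.001754+0.012502i  (running Σ = -0.154253+0.140453i)
  m=-1: -0.123160+0.305508i × +0.128985-0.252737i = +0.061327+0.070533i  (running Σ = -0.092926+0.210986i)
  m=0: +0.040018-0.000000i × +0.198764+0.000000i = +0.007954+0.000000i  (running Σ = -0.084972+0.210986i)
  m=1: +0.123160+0.305508i × -0.128985-0.252737i = +0.061327-0.070533i  (running Σ = -0.023644+0.140453i)
  m=2: +0.056802-0.054685i × +0.093941-0.129657i = -0.001754-0.012502i  (running Σ = -0.025399+0.127951i)
  m=3: +0.295108+0.132207i × -0.340354-0.053219i = -0.093405-0.060702i  (running Σ = -0.118804+0.067248i)
  m=4: +0.007911-0.208190i × -0.000002-0.000007i = -0.000002+0.000000i  (running Σ = -0.118805+0.067249i)
  m=5: +0.225332-0.081035i × -0.268417+0.270187i = -0.038588+0.082633i  (running Σ = -0.157394+0.149882i)
  m=6: -0.296038-0.331849i × +0.389569+0.124882i = -0.073885-0.166248i  (running Σ = -0.231279-0.016366i)
  m=7: -0.123965+0.250733i × -0.032134-0.197013i = +0.053381+0.016366i  (running Σ = -0.177898+0.000000i)
Accumulated sum -0.177898+0.000000i; after 4π/(2l+1) scaling, -0.149035+0.000000i ⇒ P_7 = -0.149035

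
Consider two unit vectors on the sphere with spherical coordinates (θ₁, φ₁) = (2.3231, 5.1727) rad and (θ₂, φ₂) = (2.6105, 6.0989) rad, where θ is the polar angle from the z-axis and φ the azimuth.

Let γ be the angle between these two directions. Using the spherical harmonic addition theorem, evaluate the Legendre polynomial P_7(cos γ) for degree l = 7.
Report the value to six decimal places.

Term-by-term m-sum for l=7 (normalisation 4π/15 = 0.837758):
  [-7]  conj(Y_{7,-7})(Ω₁) = 0.00445 - 0.05512j ; Y_{7,-7}(Ω₂) = 0.00118 + 0.00411j ; Δ = 0.00023 - 0.00005j
  [-6]  conj(Y_{7,-6})(Ω₁) = -0.17987 + 0.07178j ; Y_{7,-6}(Ω₂) = -0.01221 - 0.02434j ; Δ = 0.00394 + 0.00350j
  [-5]  conj(Y_{7,-5})(Ω₁) = 0.28742 + 0.25761j ; Y_{7,-5}(Ω₂) = 0.06407 + 0.08440j ; Δ = -0.00333 + 0.04076j
  [-4]  conj(Y_{7,-4})(Ω₁) = 0.11688 - 0.42158j ; Y_{7,-4}(Ω₂) = -0.20548 - 0.18654j ; Δ = -0.10266 + 0.06482j
  [-3]  conj(Y_{7,-3})(Ω₁) = -0.14208 + 0.02730j ; Y_{7,-3}(Ω₂) = 0.40337 + 0.24889j ; Δ = -0.06410 - 0.02435j
  [-2]  conj(Y_{7,-2})(Ω₁) = -0.17887 - 0.23521j ; Y_{7,-2}(Ω₂) = -0.39586 - 0.15289j ; Δ = 0.03485 + 0.12046j
  [-1]  conj(Y_{7,-1})(Ω₁) = -0.12872 + 0.25960j ; Y_{7,-1}(Ω₂) = -0.06177 - 0.01151j ; Δ = 0.01094 - 0.01455j
  [+0]  conj(Y_{7,0})(Ω₁) = -0.21770 + 0.00000j ; Y_{7,0}(Ω₂) = 0.44530 + 0.00000j ; Δ = -0.09694 + 0.00000j
  [+1]  conj(Y_{7,1})(Ω₁) = 0.12872 + 0.25960j ; Y_{7,1}(Ω₂) = 0.06177 - 0.01151j ; Δ = 0.01094 + 0.01455j
  [+2]  conj(Y_{7,2})(Ω₁) = -0.17887 + 0.23521j ; Y_{7,2}(Ω₂) = -0.39586 + 0.15289j ; Δ = 0.03485 - 0.12046j
  [+3]  conj(Y_{7,3})(Ω₁) = 0.14208 + 0.02730j ; Y_{7,3}(Ω₂) = -0.40337 + 0.24889j ; Δ = -0.06410 + 0.02435j
  [+4]  conj(Y_{7,4})(Ω₁) = 0.11688 + 0.42158j ; Y_{7,4}(Ω₂) = -0.20548 + 0.18654j ; Δ = -0.10266 - 0.06482j
  [+5]  conj(Y_{7,5})(Ω₁) = -0.28742 + 0.25761j ; Y_{7,5}(Ω₂) = -0.06407 + 0.08440j ; Δ = -0.00333 - 0.04076j
  [+6]  conj(Y_{7,6})(Ω₁) = -0.17987 - 0.07178j ; Y_{7,6}(Ω₂) = -0.01221 + 0.02434j ; Δ = 0.00394 - 0.00350j
  [+7]  conj(Y_{7,7})(Ω₁) = -0.00445 - 0.05512j ; Y_{7,7}(Ω₂) = -0.00118 + 0.00411j ; Δ = 0.00023 + 0.00005j
Total Σ_m = -0.33719 + 0.00000j. Multiply by 0.837758: -0.28249 + 0.00000j. P_7(cos γ) = -0.282485

-0.282485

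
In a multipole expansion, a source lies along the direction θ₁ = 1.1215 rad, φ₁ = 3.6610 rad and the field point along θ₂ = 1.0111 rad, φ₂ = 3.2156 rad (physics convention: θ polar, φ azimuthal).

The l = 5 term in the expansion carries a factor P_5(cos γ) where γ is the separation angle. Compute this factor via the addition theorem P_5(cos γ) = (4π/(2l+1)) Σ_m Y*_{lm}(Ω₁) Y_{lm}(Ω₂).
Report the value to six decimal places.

Expand P_5 via completeness: Σ_{m} conj(Y_{5,m}) at Ω₁ times Y_{5,m} at Ω₂ —
  term(m=-5) = -0.034057+0.044228i   from Y*(Ω₁)=+0.235406-0.142571i, Y(Ω₂)=-0.189099+0.073352i
  term(m=-4) = -0.035286+0.164903i   from Y*(Ω₁)=-0.203702+0.366893i, Y(Ω₂)=+0.384372-0.117230i
  term(m=-3) = +0.013269+0.055520i   from Y*(Ω₁)=-0.002218-0.176408i, Y(Ω₂)=-0.315623+0.071250i
  term(m=-2) = +0.016257+0.020104i   from Y*(Ω₁)=-0.131497-0.223414i, Y(Ω₂)=-0.098640+0.014708i
  term(m=-1) = +0.080690+0.038521i   from Y*(Ω₁)=+0.223823+0.127977i, Y(Ω₂)=+0.345847-0.025642i
  term(m=+0) = +0.003488+0.000000i   from Y*(Ω₁)=+0.205054-0.000000i, Y(Ω₂)=+0.017011+0.000000i
  term(m=+1) = +0.080690-0.038521i   from Y*(Ω₁)=-0.223823+0.127977i, Y(Ω₂)=-0.345847-0.025642i
  term(m=+2) = +0.016257-0.020104i   from Y*(Ω₁)=-0.131497+0.223414i, Y(Ω₂)=-0.098640-0.014708i
  term(m=+3) = +0.013269-0.055520i   from Y*(Ω₁)=+0.002218-0.176408i, Y(Ω₂)=+0.315623+0.071250i
  term(m=+4) = -0.035286-0.164903i   from Y*(Ω₁)=-0.203702-0.366893i, Y(Ω₂)=+0.384372+0.117230i
  term(m=+5) = -0.034057-0.044228i   from Y*(Ω₁)=-0.235406-0.142571i, Y(Ω₂)=+0.189099+0.073352i
Accumulated sum +0.085234+0.000000i; after 4π/(2l+1) scaling, +0.097371+0.000000i ⇒ P_5 = 0.097371

0.097371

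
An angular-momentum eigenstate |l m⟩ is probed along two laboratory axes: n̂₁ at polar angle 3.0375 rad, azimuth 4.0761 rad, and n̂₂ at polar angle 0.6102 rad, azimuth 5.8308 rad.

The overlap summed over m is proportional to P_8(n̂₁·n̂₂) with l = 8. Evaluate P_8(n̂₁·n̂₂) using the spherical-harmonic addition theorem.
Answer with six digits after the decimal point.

Addition theorem: P_8(cos γ) = (4π/17) Σ_m Y*_{lm}(Ω₁) Y_{lm}(Ω₂), m = −8…8:
  m=-8: Y*=(0.000000, 0.000000)  Y=(-0.005322, -0.002754)  product (0.000000, -0.000000)
  m=-7: Y*=(0.000000, 0.000000)  Y=(-0.034269, -0.000860)  product (-0.000000, -0.000000)
  m=-6: Y*=(0.000005, -0.000004)  Y=(-0.110065, 0.050116)  product (-0.000000, 0.000001)
  m=-5: Y*=(-0.000005, -0.000116)  Y=(-0.185672, 0.224448)  product (0.000027, 0.000020)
  m=-4: Y*=(-0.001269, -0.000861)  Y=(-0.110917, 0.455723)  product (0.000533, -0.000483)
  m=-3: Y*=(-0.014198, 0.004992)  Y=(0.089389, 0.412025)  product (-0.003326, -0.005404)
  m=-2: Y*=(-0.030831, 0.100301)  Y=(-0.001157, -0.001472)  product (0.000183, -0.000071)
  m=-1: Y*=(0.276662, 0.374478)  Y=(-0.369357, -0.179508)  product (-0.034965, -0.187979)
  m=+0: Y*=(0.946988, -0.000000)  Y=(-0.136587, 0.000000)  product (-0.129347, 0.000000)
  m=+1: Y*=(-0.276662, 0.374478)  Y=(0.369357, -0.179508)  product (-0.034965, 0.187979)
  m=+2: Y*=(-0.030831, -0.100301)  Y=(-0.001157, 0.001472)  product (0.000183, 0.000071)
  m=+3: Y*=(0.014198, 0.004992)  Y=(-0.089389, 0.412025)  product (-0.003326, 0.005404)
  m=+4: Y*=(-0.001269, 0.000861)  Y=(-0.110917, -0.455723)  product (0.000533, 0.000483)
  m=+5: Y*=(0.000005, -0.000116)  Y=(0.185672, 0.224448)  product (0.000027, -0.000020)
  m=+6: Y*=(0.000005, 0.000004)  Y=(-0.110065, -0.050116)  product (-0.000000, -0.000001)
  m=+7: Y*=(-0.000000, 0.000000)  Y=(0.034269, -0.000860)  product (-0.000000, 0.000000)
  m=+8: Y*=(0.000000, -0.000000)  Y=(-0.005322, 0.002754)  product (0.000000, 0.000000)
Σ over m = (-0.204442, 0.000000); ×(4π/17) → (-0.151123, 0.000000). Real part: -0.151123

-0.151123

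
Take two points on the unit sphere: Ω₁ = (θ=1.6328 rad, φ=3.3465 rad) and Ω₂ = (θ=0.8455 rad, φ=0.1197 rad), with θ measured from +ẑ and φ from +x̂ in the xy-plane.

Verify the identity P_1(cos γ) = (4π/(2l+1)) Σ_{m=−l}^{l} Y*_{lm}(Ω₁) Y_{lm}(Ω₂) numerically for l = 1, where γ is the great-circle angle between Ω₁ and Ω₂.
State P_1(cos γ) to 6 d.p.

Expand P_1 via completeness: Σ_{m} conj(Y_{1,m}) at Ω₁ times Y_{1,m} at Ω₂ —
  m=-1: -0.337616-0.070165i × +0.256684-0.030873i = -0.088827-0.007587i  (running Σ = -0.088827-0.007587i)
  m=0: -0.030276-0.000000i × +0.324118+0.000000i = -0.009813-0.000000i  (running Σ = -0.098640-0.007587i)
  m=1: +0.337616-0.070165i × -0.256684-0.030873i = -0.088827+0.007587i  (running Σ = -0.187467+0.000000i)
Σ over m = -0.187467+0.000000i; ×(4π/3) → -0.785260+0.000000i. Real part: -0.785260

-0.785260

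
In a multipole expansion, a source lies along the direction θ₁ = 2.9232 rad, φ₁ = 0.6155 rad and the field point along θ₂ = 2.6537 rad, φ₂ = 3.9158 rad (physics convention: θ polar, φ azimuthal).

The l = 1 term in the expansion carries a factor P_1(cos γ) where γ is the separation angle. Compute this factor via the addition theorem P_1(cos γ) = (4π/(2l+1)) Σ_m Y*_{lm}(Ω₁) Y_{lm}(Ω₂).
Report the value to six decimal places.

0.762054

Addition theorem: P_1(cos γ) = (4π/3) Σ_m Y*_{lm}(Ω₁) Y_{lm}(Ω₂), m = −1…1:
  [-1]  conj(Y_{1,-1})(Ω₁) = +0.061118+0.043219i ; Y_{1,-1}(Ω₂) = -0.115794+0.113231i ; Δ = -0.011971+0.001916i
  [+0]  conj(Y_{1,0})(Ω₁) = -0.476997-0.000000i ; Y_{1,0}(Ω₂) = -0.431594+0.000000i ; Δ = +0.205869+0.000000i
  [+1]  conj(Y_{1,1})(Ω₁) = -0.061118+0.043219i ; Y_{1,1}(Ω₂) = +0.115794+0.113231i ; Δ = -0.011971-0.001916i
Σ over m = +0.181927+0.000000i; ×(4π/3) → +0.762054+0.000000i. Real part: 0.762054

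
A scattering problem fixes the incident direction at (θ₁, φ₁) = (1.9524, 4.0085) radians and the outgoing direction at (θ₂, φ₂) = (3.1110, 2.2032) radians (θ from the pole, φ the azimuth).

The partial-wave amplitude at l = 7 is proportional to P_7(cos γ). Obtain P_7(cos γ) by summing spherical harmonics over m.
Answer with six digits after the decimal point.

Expand P_7 via completeness: Σ_{m} conj(Y_{7,m}) at Ω₁ times Y_{7,m} at Ω₂ —
  m=-7: (-0.289711, 0.063215) × (-0.000000, -0.000000) = (0.000000, 0.000000)  (running Σ = (0.000000, 0.000000))
  m=-6: (-0.209158, 0.393025) × (-0.000000, 0.000000) = (-0.000000, -0.000000)  (running Σ = (-0.000000, -0.000000))
  m=-5: (0.074836, 0.188539) × (0.000000, 0.000000) = (-0.000000, 0.000000)  (running Σ = (-0.000000, 0.000000))
  m=-4: (-0.229911, -0.077734) × (0.000005, 0.000004) = (-0.000001, -0.000001)  (running Σ = (-0.000001, -0.000001))
  m=-3: (-0.257982, 0.154947) × (0.000239, -0.000081) = (-0.000049, 0.000058)  (running Σ = (-0.000050, 0.000057))
  m=-2: (0.020320, -0.123543) × (0.002108, -0.006674) = (-0.000782, -0.000396)  (running Σ = (-0.000832, -0.000339))
  m=-1: (-0.205110, -0.241602) × (-0.073444, -0.100224) = (-0.009150, 0.038301)  (running Σ = (-0.009982, 0.037962))
  m=0: (0.088958, -0.000000) × (-1.078279, 0.000000) = (-0.095922, 0.000000)  (running Σ = (-0.105904, 0.037962))
  m=1: (0.205110, -0.241602) × (0.073444, -0.100224) = (-0.009150, -0.038301)  (running Σ = (-0.115054, -0.000339))
  m=2: (0.020320, 0.123543) × (0.002108, 0.006674) = (-0.000782, 0.000396)  (running Σ = (-0.115836, 0.000057))
  m=3: (0.257982, 0.154947) × (-0.000239, -0.000081) = (-0.000049, -0.000058)  (running Σ = (-0.115885, -0.000001))
  m=4: (-0.229911, 0.077734) × (0.000005, -0.000004) = (-0.000001, 0.000001)  (running Σ = (-0.115886, 0.000000))
  m=5: (-0.074836, 0.188539) × (-0.000000, 0.000000) = (-0.000000, -0.000000)  (running Σ = (-0.115886, -0.000000))
  m=6: (-0.209158, -0.393025) × (-0.000000, -0.000000) = (-0.000000, 0.000000)  (running Σ = (-0.115886, 0.000000))
  m=7: (0.289711, 0.063215) × (0.000000, -0.000000) = (0.000000, -0.000000)  (running Σ = (-0.115886, 0.000000))
Σ over m = (-0.115886, 0.000000); ×(4π/15) → (-0.097084, 0.000000). Real part: -0.097084

-0.097084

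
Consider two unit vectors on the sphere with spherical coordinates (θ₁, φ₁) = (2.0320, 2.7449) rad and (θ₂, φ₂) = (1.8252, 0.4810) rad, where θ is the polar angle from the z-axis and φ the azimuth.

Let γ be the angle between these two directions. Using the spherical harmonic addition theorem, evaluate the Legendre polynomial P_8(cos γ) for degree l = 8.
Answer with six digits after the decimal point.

Summing Y*_{l m}(θ₁,φ₁)·Y_{l m}(θ₂,φ₂) over m ∈ [−8, 8]; prefactor 4π/(2·8+1) = 0.739198:
  m=-8: Y*=-0.213079+0.006810i  Y=-0.301797+0.257524i  product +0.062553-0.056928i
  m=-7: Y*=-0.395895-0.151164i  Y=+0.402227-0.092232i  product -0.173182-0.024288i
  m=-6: Y*=-0.276939-0.263976i  Y=+0.014948+0.003906i  product -0.003109-0.005028i
  m=-5: Y*=+0.002447+0.005589i  Y=-0.263864-0.239288i  product +0.000692-0.002060i
  m=-4: Y*=+0.005560+0.348004i  Y=+0.039629+0.107494i  product -0.037188+0.014389i
  m=-3: Y*=-0.064268+0.160571i  Y=-0.038342+0.298388i  product -0.045448-0.025333i
  m=-2: Y*=+0.188247-0.191278i  Y=+0.095510-0.137005i  product -0.008227-0.044060i
  m=-1: Y*=+0.213710-0.089523i  Y=+0.240566-0.125547i  product +0.040172-0.048367i
  m=+0: Y*=-0.237480-0.000000i  Y=-0.181307+0.000000i  product +0.043057+0.000000i
  m=+1: Y*=-0.213710-0.089523i  Y=-0.240566-0.125547i  product +0.040172+0.048367i
  m=+2: Y*=+0.188247+0.191278i  Y=+0.095510+0.137005i  product -0.008227+0.044060i
  m=+3: Y*=+0.064268+0.160571i  Y=+0.038342+0.298388i  product -0.045448+0.025333i
  m=+4: Y*=+0.005560-0.348004i  Y=+0.039629-0.107494i  product -0.037188-0.014389i
  m=+5: Y*=-0.002447+0.005589i  Y=+0.263864-0.239288i  product +0.000692+0.002060i
  m=+6: Y*=-0.276939+0.263976i  Y=+0.014948-0.003906i  product -0.003109+0.005028i
  m=+7: Y*=+0.395895-0.151164i  Y=-0.402227-0.092232i  product -0.173182+0.024288i
  m=+8: Y*=-0.213079-0.006810i  Y=-0.301797-0.257524i  product +0.062553+0.056928i
Accumulated sum -0.284417-0.000000i; after 4π/(2l+1) scaling, -0.210241-0.000000i ⇒ P_8 = -0.210241

-0.210241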